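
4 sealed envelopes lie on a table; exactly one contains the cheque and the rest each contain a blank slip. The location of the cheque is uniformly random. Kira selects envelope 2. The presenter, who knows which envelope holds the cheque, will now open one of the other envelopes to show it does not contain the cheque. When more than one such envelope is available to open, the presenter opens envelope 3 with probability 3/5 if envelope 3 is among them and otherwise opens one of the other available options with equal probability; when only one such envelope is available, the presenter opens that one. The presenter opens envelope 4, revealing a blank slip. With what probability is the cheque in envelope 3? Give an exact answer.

5/11

Condition on the true location of the cheque.
If it is in envelope 1 (prior 1/4): envelope 3 is available but not opened, probability 2/5; weight (1/4)·(2/5) = 1/10.
If it is in envelope 2 (prior 1/4): envelope 3 is available but not opened; envelope 4 gets probability (1 − 3/5)/2 = 1/5; weight (1/4)·(1/5) = 1/20.
If it is in envelope 3 (prior 1/4): envelope 3 holds the prize so is unavailable; the presenter chooses uniformly among the 2 others, probability 1/2; weight (1/4)·(1/2) = 1/8.
If it is in envelope 4 (prior 1/4): the presenter opened envelope 4, so this case is ruled out; weight (1/4)·0 = 0.
The weights sum to 11/40.
So P(the cheque in envelope 3 | the presenter opened envelope 4) = (1/8) / (11/40) = 5/11.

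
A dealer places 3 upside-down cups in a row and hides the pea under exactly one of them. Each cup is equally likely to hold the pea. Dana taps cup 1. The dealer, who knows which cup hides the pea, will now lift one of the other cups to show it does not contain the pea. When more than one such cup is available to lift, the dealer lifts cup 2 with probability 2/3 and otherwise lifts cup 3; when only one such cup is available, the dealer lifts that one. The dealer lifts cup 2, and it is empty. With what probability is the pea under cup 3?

3/5

Consider each possible location of the pea in turn.
If it is under cup 1 (prior 1/3): cup 2 is available, opened with probability 2/3; weight (1/3)·(2/3) = 2/9.
If it is under cup 2 (prior 1/3): the dealer opened cup 2, so this case is ruled out; weight (1/3)·0 = 0.
If it is under cup 3 (prior 1/3): only cup 2 is available, probability 1; weight (1/3)·1 = 1/3.
The weights sum to 5/9.
So P(the pea under cup 3 | the dealer opened cup 2) = (1/3) / (5/9) = 3/5.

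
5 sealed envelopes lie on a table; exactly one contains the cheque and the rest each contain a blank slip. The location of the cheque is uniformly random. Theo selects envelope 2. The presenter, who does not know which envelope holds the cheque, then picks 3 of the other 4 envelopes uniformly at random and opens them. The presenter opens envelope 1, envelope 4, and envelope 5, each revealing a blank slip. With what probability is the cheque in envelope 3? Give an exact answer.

1/2

Consider each possible location of the cheque in turn.
If it is in any of envelopes 1, 4, and 5 (prior 1/5 each): that envelope was opened and seen not to hold the prize — ruled out; weight (1/5)·0 = 0 each.
If it is in either of envelopes 2 and 3 (prior 1/5 each): the presenter picks exactly this set with probability 1/4 regardless, and none is the prize; weight (1/5)·(1/4) = 1/20 each.
The weights sum to 1/10.
So P(the cheque in envelope 3 | the presenter opened envelope 1, envelope 4, and envelope 5) = (1/20) / (1/10) = 1/2.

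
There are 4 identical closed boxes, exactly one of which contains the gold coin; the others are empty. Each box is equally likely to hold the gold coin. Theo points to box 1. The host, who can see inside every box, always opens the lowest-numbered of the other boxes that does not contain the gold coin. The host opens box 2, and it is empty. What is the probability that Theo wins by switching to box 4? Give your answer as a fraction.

1/3

Condition on the true location of the gold coin.
If it is in any of boxes 1, 3, and 4 (prior 1/4 each): box 2 is the lowest-numbered option available, probability 1; weight (1/4)·1 = 1/4 each.
If it is in box 2 (prior 1/4): the host opened box 2, so this case is ruled out; weight (1/4)·0 = 0.
The weights sum to 3/4.
So P(the gold coin in box 4 | the host opened box 2) = (1/4) / (3/4) = 1/3.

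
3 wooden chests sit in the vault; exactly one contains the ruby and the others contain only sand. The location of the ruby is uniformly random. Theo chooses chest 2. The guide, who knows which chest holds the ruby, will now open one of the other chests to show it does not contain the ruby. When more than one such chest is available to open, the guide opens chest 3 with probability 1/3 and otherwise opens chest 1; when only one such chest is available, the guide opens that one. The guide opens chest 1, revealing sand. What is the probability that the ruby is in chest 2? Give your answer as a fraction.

2/5

Consider each possible location of the ruby in turn.
If it is in chest 1 (prior 1/3): the guide opened chest 1, so this case is ruled out; weight (1/3)·0 = 0.
If it is in chest 2 (prior 1/3): chest 3 is available but not opened, probability 2/3; weight (1/3)·(2/3) = 2/9.
If it is in chest 3 (prior 1/3): only chest 1 is available, probability 1; weight (1/3)·1 = 1/3.
The weights sum to 5/9.
So P(the ruby in chest 2 | the guide opened chest 1) = (2/9) / (5/9) = 2/5.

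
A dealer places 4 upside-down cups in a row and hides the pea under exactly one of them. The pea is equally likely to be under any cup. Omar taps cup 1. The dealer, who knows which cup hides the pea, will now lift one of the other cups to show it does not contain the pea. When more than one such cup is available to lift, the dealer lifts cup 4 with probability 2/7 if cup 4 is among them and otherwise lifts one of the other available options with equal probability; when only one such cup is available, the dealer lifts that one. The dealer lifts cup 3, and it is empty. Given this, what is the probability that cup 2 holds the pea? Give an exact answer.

Condition on the true location of the pea.
If it is under cup 1 (prior 1/4): cup 4 is available but not opened; cup 3 gets probability (1 − 2/7)/2 = 5/14; weight (1/4)·(5/14) = 5/56.
If it is under cup 2 (prior 1/4): cup 4 is available but not opened, probability 5/7; weight (1/4)·(5/7) = 5/28.
If it is under cup 3 (prior 1/4): the dealer opened cup 3, so this case is ruled out; weight (1/4)·0 = 0.
If it is under cup 4 (prior 1/4): cup 4 holds the prize so is unavailable; the dealer chooses uniformly among the 2 others, probability 1/2; weight (1/4)·(1/2) = 1/8.
The weights sum to 11/28.
So P(the pea under cup 2 | the dealer opened cup 3) = (5/28) / (11/28) = 5/11.

5/11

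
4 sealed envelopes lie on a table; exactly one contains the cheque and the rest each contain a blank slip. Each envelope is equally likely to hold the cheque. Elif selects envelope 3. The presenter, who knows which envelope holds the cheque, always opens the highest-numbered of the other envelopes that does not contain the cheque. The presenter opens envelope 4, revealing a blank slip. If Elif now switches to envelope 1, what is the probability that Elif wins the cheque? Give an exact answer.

1/3

Apply Bayes' rule, conditioning on where the cheque actually is.
If it is in any of envelopes 1, 2, and 3 (prior 1/4 each): envelope 4 is the highest-numbered option available, probability 1; weight (1/4)·1 = 1/4 each.
If it is in envelope 4 (prior 1/4): the presenter opened envelope 4, so this case is ruled out; weight (1/4)·0 = 0.
The weights sum to 3/4.
So P(the cheque in envelope 1 | the presenter opened envelope 4) = (1/4) / (3/4) = 1/3.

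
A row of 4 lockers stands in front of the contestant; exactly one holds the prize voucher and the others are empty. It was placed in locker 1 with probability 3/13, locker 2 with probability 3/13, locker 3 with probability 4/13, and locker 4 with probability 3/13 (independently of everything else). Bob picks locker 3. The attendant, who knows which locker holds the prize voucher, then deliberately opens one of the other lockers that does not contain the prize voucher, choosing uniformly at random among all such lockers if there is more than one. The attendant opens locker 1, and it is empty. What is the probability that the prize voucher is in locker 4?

Consider each possible location of the prize voucher in turn.
If it is in locker 1 (prior 3/13): the attendant opened locker 1, so this case is ruled out; weight (3/13)·0 = 0.
If it is in either of lockers 2 and 4 (prior 3/13 each): the attendant has 2 equally likely choices, so probability 1/2; weight (3/13)·(1/2) = 3/26 each.
If it is in locker 3 (prior 4/13): the attendant has 3 equally likely choices, so probability 1/3; weight (4/13)·(1/3) = 4/39.
The weights sum to 1/3.
So P(the prize voucher in locker 4 | the attendant opened locker 1) = (3/26) / (1/3) = 9/26.

9/26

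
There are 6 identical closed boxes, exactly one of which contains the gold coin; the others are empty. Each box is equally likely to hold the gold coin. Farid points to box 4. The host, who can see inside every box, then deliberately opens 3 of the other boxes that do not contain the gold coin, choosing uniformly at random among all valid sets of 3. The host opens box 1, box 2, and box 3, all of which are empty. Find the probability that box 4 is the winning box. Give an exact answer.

1/6

Condition on the true location of the gold coin.
If it is in any of boxes 1, 2, and 3 (prior 1/6 each): that box was opened and seen not to hold the prize — ruled out; weight (1/6)·0 = 0 each.
If it is in box 4 (prior 1/6): the host has 10 equally likely choices, so probability 1/10; weight (1/6)·(1/10) = 1/60.
If it is in either of boxes 5 and 6 (prior 1/6 each): the host has 4 equally likely choices, so probability 1/4; weight (1/6)·(1/4) = 1/24 each.
The weights sum to 1/10.
So P(the gold coin in box 4 | the host opened box 1, box 2, and box 3) = (1/60) / (1/10) = 1/6.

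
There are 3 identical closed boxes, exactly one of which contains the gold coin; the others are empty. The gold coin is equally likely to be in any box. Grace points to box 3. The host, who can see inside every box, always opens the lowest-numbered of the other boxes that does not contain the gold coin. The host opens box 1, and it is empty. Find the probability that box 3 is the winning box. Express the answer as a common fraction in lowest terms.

Apply Bayes' rule, conditioning on where the gold coin actually is.
If it is in box 1 (prior 1/3): the host opened box 1, so this case is ruled out; weight (1/3)·0 = 0.
If it is in either of boxes 2 and 3 (prior 1/3 each): box 1 is the lowest-numbered option available, probability 1; weight (1/3)·1 = 1/3 each.
The weights sum to 2/3.
So P(the gold coin in box 3 | the host opened box 1) = (1/3) / (2/3) = 1/2.

1/2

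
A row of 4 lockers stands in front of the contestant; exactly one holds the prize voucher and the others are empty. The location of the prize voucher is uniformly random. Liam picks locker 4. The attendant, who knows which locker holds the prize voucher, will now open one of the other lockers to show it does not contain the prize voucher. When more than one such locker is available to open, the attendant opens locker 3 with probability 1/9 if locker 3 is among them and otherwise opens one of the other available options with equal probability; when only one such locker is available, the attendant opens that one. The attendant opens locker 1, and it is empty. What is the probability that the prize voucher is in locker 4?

Apply Bayes' rule, conditioning on where the prize voucher actually is.
If it is in locker 1 (prior 1/4): the attendant opened locker 1, so this case is ruled out; weight (1/4)·0 = 0.
If it is in locker 2 (prior 1/4): locker 3 is available but not opened, probability 8/9; weight (1/4)·(8/9) = 2/9.
If it is in locker 3 (prior 1/4): locker 3 holds the prize so is unavailable; the attendant chooses uniformly among the 2 others, probability 1/2; weight (1/4)·(1/2) = 1/8.
If it is in locker 4 (prior 1/4): locker 3 is available but not opened; locker 1 gets probability (1 − 1/9)/2 = 4/9; weight (1/4)·(4/9) = 1/9.
The weights sum to 11/24.
So P(the prize voucher in locker 4 | the attendant opened locker 1) = (1/9) / (11/24) = 8/33.

8/33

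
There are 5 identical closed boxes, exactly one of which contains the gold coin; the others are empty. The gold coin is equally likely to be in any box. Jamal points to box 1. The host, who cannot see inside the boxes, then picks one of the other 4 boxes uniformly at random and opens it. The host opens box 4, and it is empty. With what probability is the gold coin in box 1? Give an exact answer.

1/4

Apply Bayes' rule, conditioning on where the gold coin actually is.
If it is in any of boxes 1, 2, 3, and 5 (prior 1/5 each): the host picks box 4 with probability 1/4 regardless, and it is not the prize; weight (1/5)·(1/4) = 1/20 each.
If it is in box 4 (prior 1/5): the host opened box 4, so this case is ruled out; weight (1/5)·0 = 0.
The weights sum to 1/5.
So P(the gold coin in box 1 | the host opened box 4) = (1/20) / (1/5) = 1/4.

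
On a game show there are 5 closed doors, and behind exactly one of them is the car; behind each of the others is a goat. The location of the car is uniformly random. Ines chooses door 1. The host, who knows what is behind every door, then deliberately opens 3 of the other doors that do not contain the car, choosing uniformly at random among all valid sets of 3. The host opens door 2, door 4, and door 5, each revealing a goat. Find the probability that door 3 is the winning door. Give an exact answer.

Apply Bayes' rule, conditioning on where the car actually is.
If it is behind door 1 (prior 1/5): the host has 4 equally likely choices, so probability 1/4; weight (1/5)·(1/4) = 1/20.
If it is behind any of doors 2, 4, and 5 (prior 1/5 each): that door was opened and seen not to hold the prize — ruled out; weight (1/5)·0 = 0 each.
If it is behind door 3 (prior 1/5): the host has no choice, probability 1; weight (1/5)·1 = 1/5.
The weights sum to 1/4.
So P(the car behind door 3 | the host opened door 2, door 4, and door 5) = (1/5) / (1/4) = 4/5.

4/5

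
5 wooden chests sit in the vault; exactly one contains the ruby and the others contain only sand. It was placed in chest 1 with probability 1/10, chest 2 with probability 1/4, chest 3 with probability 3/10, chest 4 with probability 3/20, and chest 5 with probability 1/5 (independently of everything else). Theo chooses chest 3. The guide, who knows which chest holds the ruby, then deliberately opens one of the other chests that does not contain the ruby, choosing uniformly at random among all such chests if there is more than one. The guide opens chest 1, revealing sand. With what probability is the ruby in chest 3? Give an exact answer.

Condition on the true location of the ruby.
If it is in chest 1 (prior 1/10): the guide opened chest 1, so this case is ruled out; weight (1/10)·0 = 0.
If it is in chest 2 (prior 1/4): the guide has 3 equally likely choices, so probability 1/3; weight (1/4)·(1/3) = 1/12.
If it is in chest 3 (prior 3/10): the guide has 4 equally likely choices, so probability 1/4; weight (3/10)·(1/4) = 3/40.
If it is in chest 4 (prior 3/20): the guide has 3 equally likely choices, so probability 1/3; weight (3/20)·(1/3) = 1/20.
If it is in chest 5 (prior 1/5): the guide has 3 equally likely choices, so probability 1/3; weight (1/5)·(1/3) = 1/15.
The weights sum to 11/40.
So P(the ruby in chest 3 | the guide opened chest 1) = (3/40) / (11/40) = 3/11.

3/11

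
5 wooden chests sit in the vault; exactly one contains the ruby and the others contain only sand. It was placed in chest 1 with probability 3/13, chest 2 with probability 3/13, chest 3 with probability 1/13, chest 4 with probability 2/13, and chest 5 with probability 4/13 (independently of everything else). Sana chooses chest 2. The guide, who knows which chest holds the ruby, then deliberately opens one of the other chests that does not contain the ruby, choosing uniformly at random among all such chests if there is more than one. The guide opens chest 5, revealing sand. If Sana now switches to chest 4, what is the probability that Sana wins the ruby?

8/33

Consider each possible location of the ruby in turn.
If it is in chest 1 (prior 3/13): the guide has 3 equally likely choices, so probability 1/3; weight (3/13)·(1/3) = 1/13.
If it is in chest 2 (prior 3/13): the guide has 4 equally likely choices, so probability 1/4; weight (3/13)·(1/4) = 3/52.
If it is in chest 3 (prior 1/13): the guide has 3 equally likely choices, so probability 1/3; weight (1/13)·(1/3) = 1/39.
If it is in chest 4 (prior 2/13): the guide has 3 equally likely choices, so probability 1/3; weight (2/13)·(1/3) = 2/39.
If it is in chest 5 (prior 4/13): the guide opened chest 5, so this case is ruled out; weight (4/13)·0 = 0.
The weights sum to 11/52.
So P(the ruby in chest 4 | the guide opened chest 5) = (2/39) / (11/52) = 8/33.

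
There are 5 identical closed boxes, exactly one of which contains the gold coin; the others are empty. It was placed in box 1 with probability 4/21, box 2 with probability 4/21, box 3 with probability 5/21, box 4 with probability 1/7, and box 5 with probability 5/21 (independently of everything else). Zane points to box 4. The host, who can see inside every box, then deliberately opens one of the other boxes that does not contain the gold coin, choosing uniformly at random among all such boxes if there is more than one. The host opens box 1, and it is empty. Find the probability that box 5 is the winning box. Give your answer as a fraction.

4/13

Consider each possible location of the gold coin in turn.
If it is in box 1 (prior 4/21): the host opened box 1, so this case is ruled out; weight (4/21)·0 = 0.
If it is in box 2 (prior 4/21): the host has 3 equally likely choices, so probability 1/3; weight (4/21)·(1/3) = 4/63.
If it is in either of boxes 3 and 5 (prior 5/21 each): the host has 3 equally likely choices, so probability 1/3; weight (5/21)·(1/3) = 5/63 each.
If it is in box 4 (prior 1/7): the host has 4 equally likely choices, so probability 1/4; weight (1/7)·(1/4) = 1/28.
The weights sum to 65/252.
So P(the gold coin in box 5 | the host opened box 1) = (5/63) / (65/252) = 4/13.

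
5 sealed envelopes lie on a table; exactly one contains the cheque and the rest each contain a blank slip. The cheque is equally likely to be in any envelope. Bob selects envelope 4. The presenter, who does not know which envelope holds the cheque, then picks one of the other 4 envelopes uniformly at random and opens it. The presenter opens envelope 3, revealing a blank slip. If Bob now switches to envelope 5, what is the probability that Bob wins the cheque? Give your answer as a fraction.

Because the presenter chose which envelope to open without knowing where the cheque is, the choice is independent of the prize location. Learning that envelope 3 does not hold the cheque simply rules out that one location and leaves the remaining 4 envelopes still equally likely by symmetry.
So P(the cheque in envelope 5) = 1/4.

1/4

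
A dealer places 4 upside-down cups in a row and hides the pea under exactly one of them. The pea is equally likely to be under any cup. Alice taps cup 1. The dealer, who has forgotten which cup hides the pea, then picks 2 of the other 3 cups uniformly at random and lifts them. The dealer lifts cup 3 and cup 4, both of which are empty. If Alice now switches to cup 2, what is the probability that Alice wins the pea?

Apply Bayes' rule, conditioning on where the pea actually is.
If it is under either of cups 1 and 2 (prior 1/4 each): the dealer picks exactly this set with probability 1/3 regardless, and none is the prize; weight (1/4)·(1/3) = 1/12 each.
If it is under either of cups 3 and 4 (prior 1/4 each): that cup was opened and seen not to hold the prize — ruled out; weight (1/4)·0 = 0 each.
The weights sum to 1/6.
So P(the pea under cup 2 | the dealer opened cup 3 and cup 4) = (1/12) / (1/6) = 1/2.

1/2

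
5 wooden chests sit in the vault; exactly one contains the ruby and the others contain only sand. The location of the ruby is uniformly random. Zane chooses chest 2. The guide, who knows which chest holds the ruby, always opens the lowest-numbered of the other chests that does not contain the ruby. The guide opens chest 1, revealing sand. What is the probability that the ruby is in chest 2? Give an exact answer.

Apply Bayes' rule, conditioning on where the ruby actually is.
If it is in chest 1 (prior 1/5): the guide opened chest 1, so this case is ruled out; weight (1/5)·0 = 0.
If it is in any of chests 2, 3, 4, and 5 (prior 1/5 each): chest 1 is the lowest-numbered option available, probability 1; weight (1/5)·1 = 1/5 each.
The weights sum to 4/5.
So P(the ruby in chest 2 | the guide opened chest 1) = (1/5) / (4/5) = 1/4.

1/4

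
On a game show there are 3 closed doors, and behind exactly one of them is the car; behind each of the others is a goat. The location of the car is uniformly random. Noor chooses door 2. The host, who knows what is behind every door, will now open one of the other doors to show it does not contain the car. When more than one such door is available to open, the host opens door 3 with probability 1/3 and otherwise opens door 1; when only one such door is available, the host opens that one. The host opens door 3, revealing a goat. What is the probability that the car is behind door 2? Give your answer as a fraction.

1/4

Condition on the true location of the car.
If it is behind door 1 (prior 1/3): only door 3 is available, probability 1; weight (1/3)·1 = 1/3.
If it is behind door 2 (prior 1/3): door 3 is available, opened with probability 1/3; weight (1/3)·(1/3) = 1/9.
If it is behind door 3 (prior 1/3): the host opened door 3, so this case is ruled out; weight (1/3)·0 = 0.
The weights sum to 4/9.
So P(the car behind door 2 | the host opened door 3) = (1/9) / (4/9) = 1/4.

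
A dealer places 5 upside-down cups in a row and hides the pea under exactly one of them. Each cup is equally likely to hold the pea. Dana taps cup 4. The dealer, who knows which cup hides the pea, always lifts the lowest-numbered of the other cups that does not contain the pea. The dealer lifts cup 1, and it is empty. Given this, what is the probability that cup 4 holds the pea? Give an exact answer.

1/4

Apply Bayes' rule, conditioning on where the pea actually is.
If it is under cup 1 (prior 1/5): the dealer opened cup 1, so this case is ruled out; weight (1/5)·0 = 0.
If it is under any of cups 2, 3, 4, and 5 (prior 1/5 each): cup 1 is the lowest-numbered option available, probability 1; weight (1/5)·1 = 1/5 each.
The weights sum to 4/5.
So P(the pea under cup 4 | the dealer opened cup 1) = (1/5) / (4/5) = 1/4.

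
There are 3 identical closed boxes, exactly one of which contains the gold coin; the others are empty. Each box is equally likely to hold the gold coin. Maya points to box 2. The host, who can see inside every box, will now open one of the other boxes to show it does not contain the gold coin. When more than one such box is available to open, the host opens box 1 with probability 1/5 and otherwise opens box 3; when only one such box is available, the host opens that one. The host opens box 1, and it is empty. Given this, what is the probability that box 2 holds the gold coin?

Condition on the true location of the gold coin.
If it is in box 1 (prior 1/3): the host opened box 1, so this case is ruled out; weight (1/3)·0 = 0.
If it is in box 2 (prior 1/3): box 1 is available, opened with probability 1/5; weight (1/3)·(1/5) = 1/15.
If it is in box 3 (prior 1/3): only box 1 is available, probability 1; weight (1/3)·1 = 1/3.
The weights sum to 2/5.
So P(the gold coin in box 2 | the host opened box 1) = (1/15) / (2/5) = 1/6.

1/6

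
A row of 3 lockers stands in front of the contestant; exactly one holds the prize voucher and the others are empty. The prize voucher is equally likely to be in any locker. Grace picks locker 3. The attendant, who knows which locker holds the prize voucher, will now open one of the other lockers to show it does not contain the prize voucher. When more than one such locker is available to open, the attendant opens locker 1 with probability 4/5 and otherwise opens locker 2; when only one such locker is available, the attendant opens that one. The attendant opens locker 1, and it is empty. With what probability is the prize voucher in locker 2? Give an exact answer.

Apply Bayes' rule, conditioning on where the prize voucher actually is.
If it is in locker 1 (prior 1/3): the attendant opened locker 1, so this case is ruled out; weight (1/3)·0 = 0.
If it is in locker 2 (prior 1/3): only locker 1 is available, probability 1; weight (1/3)·1 = 1/3.
If it is in locker 3 (prior 1/3): locker 1 is available, opened with probability 4/5; weight (1/3)·(4/5) = 4/15.
The weights sum to 3/5.
So P(the prize voucher in locker 2 | the attendant opened locker 1) = (1/3) / (3/5) = 5/9.

5/9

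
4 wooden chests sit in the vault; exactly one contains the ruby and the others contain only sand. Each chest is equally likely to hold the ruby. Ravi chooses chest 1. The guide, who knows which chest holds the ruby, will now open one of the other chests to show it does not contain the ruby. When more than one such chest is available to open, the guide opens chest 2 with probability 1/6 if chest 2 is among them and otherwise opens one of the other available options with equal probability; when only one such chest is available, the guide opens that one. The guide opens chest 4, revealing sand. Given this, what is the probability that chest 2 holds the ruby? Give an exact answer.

Condition on the true location of the ruby.
If it is in chest 1 (prior 1/4): chest 2 is available but not opened; chest 4 gets probability (1 − 1/6)/2 = 5/12; weight (1/4)·(5/12) = 5/48.
If it is in chest 2 (prior 1/4): chest 2 holds the prize so is unavailable; the guide chooses uniformly among the 2 others, probability 1/2; weight (1/4)·(1/2) = 1/8.
If it is in chest 3 (prior 1/4): chest 2 is available but not opened, probability 5/6; weight (1/4)·(5/6) = 5/24.
If it is in chest 4 (prior 1/4): the guide opened chest 4, so this case is ruled out; weight (1/4)·0 = 0.
The weights sum to 7/16.
So P(the ruby in chest 2 | the guide opened chest 4) = (1/8) / (7/16) = 2/7.

2/7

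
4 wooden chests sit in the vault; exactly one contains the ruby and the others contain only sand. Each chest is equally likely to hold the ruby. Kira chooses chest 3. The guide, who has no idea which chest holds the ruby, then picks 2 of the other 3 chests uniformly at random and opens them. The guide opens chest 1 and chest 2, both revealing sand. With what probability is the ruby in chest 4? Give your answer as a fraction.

Condition on the true location of the ruby.
If it is in either of chests 1 and 2 (prior 1/4 each): that chest was opened and seen not to hold the prize — ruled out; weight (1/4)·0 = 0 each.
If it is in either of chests 3 and 4 (prior 1/4 each): the guide picks exactly this set with probability 1/3 regardless, and none is the prize; weight (1/4)·(1/3) = 1/12 each.
The weights sum to 1/6.
So P(the ruby in chest 4 | the guide opened chest 1 and chest 2) = (1/12) / (1/6) = 1/2.

1/2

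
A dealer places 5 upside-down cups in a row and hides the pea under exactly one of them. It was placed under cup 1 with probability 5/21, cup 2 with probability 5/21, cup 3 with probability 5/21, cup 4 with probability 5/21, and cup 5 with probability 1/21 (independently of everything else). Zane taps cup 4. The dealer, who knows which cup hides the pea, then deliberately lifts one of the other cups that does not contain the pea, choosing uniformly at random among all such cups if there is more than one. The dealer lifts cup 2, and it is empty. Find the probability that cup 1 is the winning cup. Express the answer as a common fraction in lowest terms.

20/59

Consider each possible location of the pea in turn.
If it is under either of cups 1 and 3 (prior 5/21 each): the dealer has 3 equally likely choices, so probability 1/3; weight (5/21)·(1/3) = 5/63 each.
If it is under cup 2 (prior 5/21): the dealer opened cup 2, so this case is ruled out; weight (5/21)·0 = 0.
If it is under cup 4 (prior 5/21): the dealer has 4 equally likely choices, so probability 1/4; weight (5/21)·(1/4) = 5/84.
If it is under cup 5 (prior 1/21): the dealer has 3 equally likely choices, so probability 1/3; weight (1/21)·(1/3) = 1/63.
The weights sum to 59/252.
So P(the pea under cup 1 | the dealer opened cup 2) = (5/63) / (59/252) = 20/59.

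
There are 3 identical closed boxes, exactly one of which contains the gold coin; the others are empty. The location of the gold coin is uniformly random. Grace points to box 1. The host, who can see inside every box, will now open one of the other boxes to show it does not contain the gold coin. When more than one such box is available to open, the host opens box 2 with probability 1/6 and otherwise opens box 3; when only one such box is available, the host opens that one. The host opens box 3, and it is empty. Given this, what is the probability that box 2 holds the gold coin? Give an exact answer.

6/11

Apply Bayes' rule, conditioning on where the gold coin actually is.
If it is in box 1 (prior 1/3): box 2 is available but not opened, probability 5/6; weight (1/3)·(5/6) = 5/18.
If it is in box 2 (prior 1/3): only box 3 is available, probability 1; weight (1/3)·1 = 1/3.
If it is in box 3 (prior 1/3): the host opened box 3, so this case is ruled out; weight (1/3)·0 = 0.
The weights sum to 11/18.
So P(the gold coin in box 2 | the host opened box 3) = (1/3) / (11/18) = 6/11.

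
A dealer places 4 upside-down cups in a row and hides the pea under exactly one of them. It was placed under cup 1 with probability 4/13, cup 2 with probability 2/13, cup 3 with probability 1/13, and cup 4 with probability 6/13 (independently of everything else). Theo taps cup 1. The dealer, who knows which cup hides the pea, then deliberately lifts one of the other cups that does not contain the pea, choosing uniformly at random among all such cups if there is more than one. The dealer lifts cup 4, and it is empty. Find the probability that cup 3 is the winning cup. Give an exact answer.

Condition on the true location of the pea.
If it is under cup 1 (prior 4/13): the dealer has 3 equally likely choices, so probability 1/3; weight (4/13)·(1/3) = 4/39.
If it is under cup 2 (prior 2/13): the dealer has 2 equally likely choices, so probability 1/2; weight (2/13)·(1/2) = 1/13.
If it is under cup 3 (prior 1/13): the dealer has 2 equally likely choices, so probability 1/2; weight (1/13)·(1/2) = 1/26.
If it is under cup 4 (prior 6/13): the dealer opened cup 4, so this case is ruled out; weight (6/13)·0 = 0.
The weights sum to 17/78.
So P(the pea under cup 3 | the dealer opened cup 4) = (1/26) / (17/78) = 3/17.

3/17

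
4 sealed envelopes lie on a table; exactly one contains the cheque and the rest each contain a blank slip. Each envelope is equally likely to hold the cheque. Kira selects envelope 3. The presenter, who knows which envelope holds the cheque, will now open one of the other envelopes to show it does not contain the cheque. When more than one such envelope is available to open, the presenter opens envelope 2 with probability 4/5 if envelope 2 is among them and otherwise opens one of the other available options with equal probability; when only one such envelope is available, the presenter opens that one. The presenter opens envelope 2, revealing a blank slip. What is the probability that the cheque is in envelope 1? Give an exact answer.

1/3

Apply Bayes' rule, conditioning on where the cheque actually is.
If it is in any of envelopes 1, 3, and 4 (prior 1/4 each): envelope 2 is available, opened with probability 4/5; weight (1/4)·(4/5) = 1/5 each.
If it is in envelope 2 (prior 1/4): the presenter opened envelope 2, so this case is ruled out; weight (1/4)·0 = 0.
The weights sum to 3/5.
So P(the cheque in envelope 1 | the presenter opened envelope 2) = (1/5) / (3/5) = 1/3.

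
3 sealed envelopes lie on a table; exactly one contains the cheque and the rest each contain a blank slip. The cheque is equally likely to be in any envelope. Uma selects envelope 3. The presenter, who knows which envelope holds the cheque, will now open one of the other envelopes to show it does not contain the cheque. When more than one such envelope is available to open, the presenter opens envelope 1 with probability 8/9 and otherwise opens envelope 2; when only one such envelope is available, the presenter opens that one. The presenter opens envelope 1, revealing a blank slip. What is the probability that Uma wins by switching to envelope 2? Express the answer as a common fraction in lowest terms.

Condition on the true location of the cheque.
If it is in envelope 1 (prior 1/3): the presenter opened envelope 1, so this case is ruled out; weight (1/3)·0 = 0.
If it is in envelope 2 (prior 1/3): only envelope 1 is available, probability 1; weight (1/3)·1 = 1/3.
If it is in envelope 3 (prior 1/3): envelope 1 is available, opened with probability 8/9; weight (1/3)·(8/9) = 8/27.
The weights sum to 17/27.
So P(the cheque in envelope 2 | the presenter opened envelope 1) = (1/3) / (17/27) = 9/17.

9/17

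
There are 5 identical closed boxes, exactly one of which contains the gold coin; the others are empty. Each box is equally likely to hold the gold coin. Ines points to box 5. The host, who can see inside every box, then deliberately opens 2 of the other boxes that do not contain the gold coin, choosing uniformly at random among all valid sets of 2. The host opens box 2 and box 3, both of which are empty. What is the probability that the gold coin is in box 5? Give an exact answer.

1/5

Condition on the true location of the gold coin.
If it is in either of boxes 1 and 4 (prior 1/5 each): the host has 3 equally likely choices, so probability 1/3; weight (1/5)·(1/3) = 1/15 each.
If it is in either of boxes 2 and 3 (prior 1/5 each): that box was opened and seen not to hold the prize — ruled out; weight (1/5)·0 = 0 each.
If it is in box 5 (prior 1/5): the host has 6 equally likely choices, so probability 1/6; weight (1/5)·(1/6) = 1/30.
The weights sum to 1/6.
So P(the gold coin in box 5 | the host opened box 2 and box 3) = (1/30) / (1/6) = 1/5.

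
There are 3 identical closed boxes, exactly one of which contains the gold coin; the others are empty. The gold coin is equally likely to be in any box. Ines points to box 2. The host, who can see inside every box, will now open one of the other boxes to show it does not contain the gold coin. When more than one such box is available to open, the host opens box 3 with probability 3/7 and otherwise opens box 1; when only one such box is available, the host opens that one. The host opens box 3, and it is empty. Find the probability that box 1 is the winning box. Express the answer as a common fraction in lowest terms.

7/10

Consider each possible location of the gold coin in turn.
If it is in box 1 (prior 1/3): only box 3 is available, probability 1; weight (1/3)·1 = 1/3.
If it is in box 2 (prior 1/3): box 3 is available, opened with probability 3/7; weight (1/3)·(3/7) = 1/7.
If it is in box 3 (prior 1/3): the host opened box 3, so this case is ruled out; weight (1/3)·0 = 0.
The weights sum to 10/21.
So P(the gold coin in box 1 | the host opened box 3) = (1/3) / (10/21) = 7/10.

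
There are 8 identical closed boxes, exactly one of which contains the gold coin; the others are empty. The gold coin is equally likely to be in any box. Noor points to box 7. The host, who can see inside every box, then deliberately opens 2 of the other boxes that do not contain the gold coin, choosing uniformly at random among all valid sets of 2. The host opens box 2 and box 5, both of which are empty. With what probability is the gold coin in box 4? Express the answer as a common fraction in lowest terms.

7/40

Apply Bayes' rule, conditioning on where the gold coin actually is.
If it is in any of boxes 1, 3, 4, 6, and 8 (prior 1/8 each): the host has 15 equally likely choices, so probability 1/15; weight (1/8)·(1/15) = 1/120 each.
If it is in either of boxes 2 and 5 (prior 1/8 each): that box was opened and seen not to hold the prize — ruled out; weight (1/8)·0 = 0 each.
If it is in box 7 (prior 1/8): the host has 21 equally likely choices, so probability 1/21; weight (1/8)·(1/21) = 1/168.
The weights sum to 1/21.
So P(the gold coin in box 4 | the host opened box 2 and box 5) = (1/120) / (1/21) = 7/40.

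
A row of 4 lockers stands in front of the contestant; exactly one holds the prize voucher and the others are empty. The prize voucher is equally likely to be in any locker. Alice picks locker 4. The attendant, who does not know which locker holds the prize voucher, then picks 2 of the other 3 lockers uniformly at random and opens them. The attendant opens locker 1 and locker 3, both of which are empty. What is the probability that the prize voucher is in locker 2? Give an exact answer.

Condition on the true location of the prize voucher.
If it is in either of lockers 1 and 3 (prior 1/4 each): that locker was opened and seen not to hold the prize — ruled out; weight (1/4)·0 = 0 each.
If it is in either of lockers 2 and 4 (prior 1/4 each): the attendant picks exactly this set with probability 1/3 regardless, and none is the prize; weight (1/4)·(1/3) = 1/12 each.
The weights sum to 1/6.
So P(the prize voucher in locker 2 | the attendant opened locker 1 and locker 3) = (1/12) / (1/6) = 1/2.

1/2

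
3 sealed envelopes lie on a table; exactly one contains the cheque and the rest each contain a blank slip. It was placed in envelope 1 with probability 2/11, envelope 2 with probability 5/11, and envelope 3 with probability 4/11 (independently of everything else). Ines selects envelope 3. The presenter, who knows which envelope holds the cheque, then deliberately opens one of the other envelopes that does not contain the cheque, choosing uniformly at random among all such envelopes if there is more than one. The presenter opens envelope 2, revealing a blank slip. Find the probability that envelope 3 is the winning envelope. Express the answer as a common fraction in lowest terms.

Consider each possible location of the cheque in turn.
If it is in envelope 1 (prior 2/11): the presenter has no choice, probability 1; weight (2/11)·1 = 2/11.
If it is in envelope 2 (prior 5/11): the presenter opened envelope 2, so this case is ruled out; weight (5/11)·0 = 0.
If it is in envelope 3 (prior 4/11): the presenter has 2 equally likely choices, so probability 1/2; weight (4/11)·(1/2) = 2/11.
The weights sum to 4/11.
So P(the cheque in envelope 3 | the presenter opened envelope 2) = (2/11) / (4/11) = 1/2.

1/2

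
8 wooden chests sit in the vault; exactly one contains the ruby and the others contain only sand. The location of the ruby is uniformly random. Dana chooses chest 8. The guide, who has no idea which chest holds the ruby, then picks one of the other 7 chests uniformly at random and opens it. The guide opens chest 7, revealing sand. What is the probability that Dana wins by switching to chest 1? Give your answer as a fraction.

Apply Bayes' rule, conditioning on where the ruby actually is.
If it is in any of chests 1, 2, 3, 4, 5, 6, and 8 (prior 1/8 each): the guide picks chest 7 with probability 1/7 regardless, and it is not the prize; weight (1/8)·(1/7) = 1/56 each.
If it is in chest 7 (prior 1/8): the guide opened chest 7, so this case is ruled out; weight (1/8)·0 = 0.
The weights sum to 1/8.
So P(the ruby in chest 1 | the guide opened chest 7) = (1/56) / (1/8) = 1/7.

1/7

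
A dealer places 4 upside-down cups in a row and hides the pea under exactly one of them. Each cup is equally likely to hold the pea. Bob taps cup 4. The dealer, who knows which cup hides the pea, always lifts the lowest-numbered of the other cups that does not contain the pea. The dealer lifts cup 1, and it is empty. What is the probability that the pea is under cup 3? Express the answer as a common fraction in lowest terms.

1/3

Consider each possible location of the pea in turn.
If it is under cup 1 (prior 1/4): the dealer opened cup 1, so this case is ruled out; weight (1/4)·0 = 0.
If it is under any of cups 2, 3, and 4 (prior 1/4 each): cup 1 is the lowest-numbered option available, probability 1; weight (1/4)·1 = 1/4 each.
The weights sum to 3/4.
So P(the pea under cup 3 | the dealer opened cup 1) = (1/4) / (3/4) = 1/3.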